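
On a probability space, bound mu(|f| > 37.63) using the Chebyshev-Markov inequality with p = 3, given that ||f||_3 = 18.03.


Chebyshev/Markov inequality: mu(|f| > eps) <= (||f||_p / eps)^p
Step 1: ||f||_3 / eps = 18.03 / 37.63 = 0.479139
Step 2: Raise to power p = 3:
  (0.479139)^3 = 0.109998
Step 3: Therefore mu(|f| > 37.63) <= 0.109998


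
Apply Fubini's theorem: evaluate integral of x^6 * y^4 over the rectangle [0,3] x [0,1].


By Fubini's theorem, the double integral factors as a product of single integrals:
Step 1: integral_0^3 x^6 dx = [x^7/7] from 0 to 3
     = 3^7/7 = 312.428571
Step 2: integral_0^1 y^4 dy = [y^5/5] from 0 to 1
     = 1^5/5 = 0.2
Step 3: Double integral = 312.428571 * 0.2 = 62.485714


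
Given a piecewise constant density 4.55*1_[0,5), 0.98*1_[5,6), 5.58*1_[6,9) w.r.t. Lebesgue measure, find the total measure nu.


Integrate each piece of the Radon-Nikodym derivative:
Step 1: integral_0^5 4.55 dx = 4.55*(5-0) = 4.55*5 = 22.75
Step 2: integral_5^6 0.98 dx = 0.98*(6-5) = 0.98*1 = 0.98
Step 3: integral_6^9 5.58 dx = 5.58*(9-6) = 5.58*3 = 16.74
Total: 22.75 + 0.98 + 16.74 = 40.47


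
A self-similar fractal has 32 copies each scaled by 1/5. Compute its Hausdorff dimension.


For a self-similar set with N copies scaled by 1/r:
dim_H = log(N)/log(r) = log(32)/log(5)
= 3.465736/1.609438
= 2.153383


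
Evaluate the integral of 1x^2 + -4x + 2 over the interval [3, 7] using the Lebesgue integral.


The Lebesgue integral of a Riemann-integrable function agrees with the Riemann integral.
Antiderivative F(x) = (1/3)x^3 + (-4/2)x^2 + 2x
F(7) = (1/3)*7^3 + (-4/2)*7^2 + 2*7
     = (1/3)*343 + (-4/2)*49 + 2*7
     = 114.333333 + -98 + 14
     = 30.333333
F(3) = -3
Integral = F(7) - F(3) = 30.333333 - -3 = 33.333333


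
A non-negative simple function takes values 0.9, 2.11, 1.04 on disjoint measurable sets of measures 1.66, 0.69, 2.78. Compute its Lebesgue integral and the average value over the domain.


Step 1: Integral = sum(value_i * measure_i)
= 0.9*1.66 + 2.11*0.69 + 1.04*2.78
= 1.494 + 1.4559 + 2.8912
= 5.8411
Step 2: Total measure of domain = 1.66 + 0.69 + 2.78 = 5.13
Step 3: Average value = 5.8411 / 5.13 = 1.138616


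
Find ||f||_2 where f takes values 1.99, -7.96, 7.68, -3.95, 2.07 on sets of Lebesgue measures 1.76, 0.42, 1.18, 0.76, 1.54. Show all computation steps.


Step 1: Compute |f_i|^2 for each value:
  |1.99|^2 = 3.9601
  |-7.96|^2 = 63.3616
  |7.68|^2 = 58.9824
  |-3.95|^2 = 15.6025
  |2.07|^2 = 4.2849
Step 2: Multiply by measures and sum:
  3.9601 * 1.76 = 6.969776
  63.3616 * 0.42 = 26.611872
  58.9824 * 1.18 = 69.599232
  15.6025 * 0.76 = 11.8579
  4.2849 * 1.54 = 6.598746
Sum = 6.969776 + 26.611872 + 69.599232 + 11.8579 + 6.598746 = 121.637526
Step 3: Take the p-th root:
||f||_2 = (121.637526)^(1/2) = 11.02894


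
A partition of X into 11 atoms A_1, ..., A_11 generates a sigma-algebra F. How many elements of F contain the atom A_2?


Each element of F is a union of some subset S of the 11 atoms.
The element contains A_2 iff A_2 is in S.
So we count subsets S of {A_1,...,A_11} with A_2 in S: choose freely among the other 10 atoms.
Count = 2^(11-1) = 2^10 = 1024.


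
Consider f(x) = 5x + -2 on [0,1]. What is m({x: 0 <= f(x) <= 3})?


f^(-1)([0, 3]) = {x : 0 <= 5x + -2 <= 3}
Solving: (0 - -2)/5 <= x <= (3 - -2)/5
= [0.4, 1]
Intersecting with [0,1]: [0.4, 1]
Measure = 1 - 0.4 = 0.6


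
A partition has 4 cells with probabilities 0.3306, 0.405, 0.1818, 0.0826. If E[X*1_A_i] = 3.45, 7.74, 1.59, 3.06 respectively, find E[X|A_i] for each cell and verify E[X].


For each cell A_i: E[X|A_i] = E[X*1_A_i] / P(A_i)
Step 1: E[X|A_1] = 3.45 / 0.3306 = 10.435572
Step 2: E[X|A_2] = 7.74 / 0.405 = 19.111111
Step 3: E[X|A_3] = 1.59 / 0.1818 = 8.745875
Step 4: E[X|A_4] = 3.06 / 0.0826 = 37.046005
Verification: E[X] = sum E[X*1_A_i] = 3.45 + 7.74 + 1.59 + 3.06 = 15.84


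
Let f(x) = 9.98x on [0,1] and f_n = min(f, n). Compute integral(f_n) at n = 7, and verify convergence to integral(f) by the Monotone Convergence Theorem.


f(x) = 9.98x on [0,1]; f_n(x) = min(9.98x, n). At n = 7:
Step 1: f(x) reaches 7 at x = 7/9.98 = 0.701403
Step 2: integral(f_7) = integral(9.98x, 0, 0.701403) + integral(7, 0.701403, 1)
       = 9.98*0.701403^2/2 + 7*(1 - 0.701403)
       = 2.45491 + 2.09018
       = 4.54509
Step 3: As n -> infinity, f_n increases to f, so by MCT integral(f_n) -> integral(f) = 9.98/2 = 4.99.
Convergence: integral(f_7) = 4.54509 -> 4.99 as n -> infinity


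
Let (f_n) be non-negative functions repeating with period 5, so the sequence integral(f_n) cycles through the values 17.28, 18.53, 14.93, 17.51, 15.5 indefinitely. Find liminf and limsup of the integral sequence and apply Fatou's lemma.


The sequence (integral(f_n)) is periodic with period 5, repeating the values 17.28, 18.53, 14.93, 17.51, 15.5 indefinitely.
Step 1: For a periodic sequence, every tail (a_m, a_(m+1), ...) contains all 5 period values infinitely often.
Step 2: Hence inf of every tail = min of the period values = min(17.28, 18.53, 14.93, 17.51, 15.5) = 14.93.
        liminf_n integral(f_n) = sup over m of (inf of tail from m) = 14.93.
Step 3: Similarly sup of every tail = max of the period values = 18.53.
        limsup_n integral(f_n) = 18.53.
Step 4: Fatou's lemma: integral(liminf_n f_n) <= liminf_n integral(f_n) = 14.93.
        So the integral of the pointwise liminf is at most 14.93.


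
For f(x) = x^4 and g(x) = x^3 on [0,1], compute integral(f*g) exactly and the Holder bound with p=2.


Step 1: Exact integral of f*g = integral(x^7, 0, 1) = 1/8
     = 0.125
Step 2: Holder bound with p=2, q=2:
  ||f||_p = (integral x^8 dx)^(1/2) = (1/9)^(1/2) = 0.333333
  ||g||_q = (integral x^6 dx)^(1/2) = (1/7)^(1/2) = 0.377964
Step 3: Holder bound = ||f||_p * ||g||_q = 0.333333 * 0.377964 = 0.125988
Verification: 0.125 <= 0.125988 (Holder holds)


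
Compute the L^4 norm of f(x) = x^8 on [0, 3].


Step 1: ||f||_4 = (integral_0^3 |x^8|^4 dx)^(1/4)
     = (integral_0^3 x^32 dx)^(1/4)
Step 2: integral_0^3 x^32 dx = [x^33/(33)] from 0 to 3 = 3^33/33
     = 5559060566555523/33 = 1.684564e+14
Step 3: ||f||_4 = (1.684564e+14)^(1/4) = 3602.648294


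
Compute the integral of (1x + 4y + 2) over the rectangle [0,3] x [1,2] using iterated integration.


By Fubini, integrate in x first, then y.
Step 1: Fix y, integrate over x in [0,3]:
  integral(1x + 4y + 2, x=0..3)
  = 1*(3^2 - 0^2)/2 + (4y + 2)*(3 - 0)
  = 4.5 + (4y + 2)*3
  = 4.5 + 12y + 6
  = 10.5 + 12y
Step 2: Integrate over y in [1,2]:
  integral(10.5 + 12y, y=1..2)
  = 10.5*1 + 12*(2^2 - 1^2)/2
  = 10.5 + 18
  = 28.5


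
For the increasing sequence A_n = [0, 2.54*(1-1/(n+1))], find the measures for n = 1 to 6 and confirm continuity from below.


By continuity of measure from below: if A_n increases to A, then m(A_n) -> m(A).
Here A = [0, 2.54], so m(A) = 2.54
Step 1: a_1 = 2.54*(1 - 1/2) = 1.27, m(A_1) = 1.27
Step 2: a_2 = 2.54*(1 - 1/3) = 1.6933, m(A_2) = 1.6933
Step 3: a_3 = 2.54*(1 - 1/4) = 1.905, m(A_3) = 1.905
Step 4: a_4 = 2.54*(1 - 1/5) = 2.032, m(A_4) = 2.032
Step 5: a_5 = 2.54*(1 - 1/6) = 2.1167, m(A_5) = 2.1167
Step 6: a_6 = 2.54*(1 - 1/7) = 2.1771, m(A_6) = 2.1771
Limit: m(A_n) -> m([0,2.54]) = 2.54


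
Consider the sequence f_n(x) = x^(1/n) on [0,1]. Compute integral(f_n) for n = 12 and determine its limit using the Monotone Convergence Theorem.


At n = 12: f_12(x) = x^(1/12).
Step 1: integral(x^(1/12), 0, 1) = [x^(1/12+1) / (1/12+1)] from 0 to 1
     = 1 / (1/12 + 1) = 1 / ((12+1)/12) = 12/(12+1)
     = 12/13 = 0.923077
Step 2: As n -> infinity, f_n(x) = x^(1/n) -> 1 for x in (0,1], and f_n is increasing in n.
By MCT, lim_n integral(f_n) = integral(lim_n f_n) = integral(1, 0, 1) = 1.
Step 3: Verify convergence: 12/13 = 0.923077 -> 1


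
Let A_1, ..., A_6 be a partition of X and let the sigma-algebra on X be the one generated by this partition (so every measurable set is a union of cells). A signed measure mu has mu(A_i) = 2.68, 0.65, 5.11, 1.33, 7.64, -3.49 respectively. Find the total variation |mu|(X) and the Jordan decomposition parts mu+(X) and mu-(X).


Step 1: Every measurable set is a union of atoms (the cells / points), so a Hahn decomposition is
  obtained by grouping atoms by sign: P = union of atoms with mu > 0, N = union of the remaining atoms.
  Atoms in P (indices): 1, 2, 3, 4, 5;  atoms in N (indices): 6
  Positive values: 2.68, 0.65, 5.11, 1.33, 7.64
  Negative values: -3.49
Step 2: mu+(X) = mu(P) = sum of positive atom values = 17.41
Step 3: mu-(X) = -mu(N) = sum of |negative atom values| = 3.49
Step 4: |mu|(X) = mu+(X) + mu-(X) = 17.41 + 3.49 = 20.9


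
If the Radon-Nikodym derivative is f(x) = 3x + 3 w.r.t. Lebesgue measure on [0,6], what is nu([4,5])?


nu(A) = integral_A (dnu/dmu) dmu = integral_4^5 (3x + 3) dx
Step 1: Antiderivative F(x) = (3/2)x^2 + 3x
Step 2: F(5) = (3/2)*5^2 + 3*5 = 37.5 + 15 = 52.5
Step 3: F(4) = (3/2)*4^2 + 3*4 = 24 + 12 = 36
Step 4: nu([4,5]) = F(5) - F(4) = 52.5 - 36 = 16.5


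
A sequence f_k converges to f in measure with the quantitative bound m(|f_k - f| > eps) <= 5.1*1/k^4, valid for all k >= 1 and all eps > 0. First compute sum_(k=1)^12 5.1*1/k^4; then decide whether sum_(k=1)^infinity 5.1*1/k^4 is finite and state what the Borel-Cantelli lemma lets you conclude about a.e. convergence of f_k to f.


Step 1: List the terms 5.1*1/k^4 for k = 1 to 12:
  k=1: 5.1
  k=2: 0.31875
  k=3: 0.062963
  k=4: 0.019922
  k=5: 0.00816
  k=6: 0.003935
  k=7: 0.002124
  k=8: 0.001245
  k=9: 7.773205e-04
  k=10: 5.100000e-04
  k=11: 3.483369e-04
  k=12: 2.459491e-04
Step 2: Partial sum = 5.1 + 0.31875 + 0.062963 + 0.019922 + 0.00816 + 0.003935 + 0.002124 + 0.001245 + 7.773205e-04 + 5.100000e-04 + 3.483369e-04 + 2.459491e-04
     = 5.518981
Step 3: The full series sum_(k>=1) 5.1*1/k^4 converges (p-series with p = 4 > 1; a constant multiple of a convergent series converges).
Step 4: Fix eps > 0. Since sum_k m(|f_k - f| > eps) < infinity, the Borel-Cantelli lemma gives
        m(limsup_k {|f_k - f| > eps}) = 0, i.e. for a.e. x, |f_k(x) - f(x)| <= eps for all large k.
        Applying this with eps = 1/j for j = 1, 2, ... and intersecting the countably many full-measure sets,
        for a.e. x we get limsup_k |f_k(x) - f(x)| <= 1/j for every j, hence f_k -> f almost everywhere.
Conclusion: series converges; Borel-Cantelli yields f_k -> f a.e.


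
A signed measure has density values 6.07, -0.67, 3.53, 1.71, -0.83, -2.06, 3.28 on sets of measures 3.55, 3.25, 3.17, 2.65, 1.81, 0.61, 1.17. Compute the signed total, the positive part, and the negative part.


Step 1: Compute signed measure on each set:
  Set 1: 6.07 * 3.55 = 21.5485
  Set 2: -0.67 * 3.25 = -2.1775
  Set 3: 3.53 * 3.17 = 11.1901
  Set 4: 1.71 * 2.65 = 4.5315
  Set 5: -0.83 * 1.81 = -1.5023
  Set 6: -2.06 * 0.61 = -1.2566
  Set 7: 3.28 * 1.17 = 3.8376
Step 2: Total signed measure = (21.5485) + (-2.1775) + (11.1901) + (4.5315) + (-1.5023) + (-1.2566) + (3.8376)
     = 36.1713
Step 3: Positive part mu+(X) = sum of positive contributions = 41.1077
Step 4: Negative part mu-(X) = |sum of negative contributions| = 4.9364


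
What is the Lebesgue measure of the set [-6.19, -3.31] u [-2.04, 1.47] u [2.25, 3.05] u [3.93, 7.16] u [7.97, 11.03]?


For pairwise disjoint intervals, m(union) = sum of lengths.
= (-3.31 - -6.19) + (1.47 - -2.04) + (3.05 - 2.25) + (7.16 - 3.93) + (11.03 - 7.97)
= 2.88 + 3.51 + 0.8 + 3.23 + 3.06
= 13.48


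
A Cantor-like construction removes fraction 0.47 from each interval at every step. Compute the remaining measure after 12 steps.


Step 1: At each step, fraction remaining = 1 - 0.47 = 0.53
Step 2: After 12 steps, measure = (0.53)^12
Result = 4.912589e-04


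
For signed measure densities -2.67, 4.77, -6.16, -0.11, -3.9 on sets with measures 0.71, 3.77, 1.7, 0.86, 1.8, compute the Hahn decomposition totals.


Step 1: Compute signed measure on each set:
  Set 1: -2.67 * 0.71 = -1.8957
  Set 2: 4.77 * 3.77 = 17.9829
  Set 3: -6.16 * 1.7 = -10.472
  Set 4: -0.11 * 0.86 = -0.0946
  Set 5: -3.9 * 1.8 = -7.02
Step 2: Total signed measure = (-1.8957) + (17.9829) + (-10.472) + (-0.0946) + (-7.02)
     = -1.4994
Step 3: Positive part mu+(X) = sum of positive contributions = 17.9829
Step 4: Negative part mu-(X) = |sum of negative contributions| = 19.4823


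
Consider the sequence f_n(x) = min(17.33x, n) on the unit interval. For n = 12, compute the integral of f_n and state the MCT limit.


f(x) = 17.33x on [0,1]; f_n(x) = min(17.33x, n). At n = 12:
Step 1: f(x) reaches 12 at x = 12/17.33 = 0.692441
Step 2: integral(f_12) = integral(17.33x, 0, 0.692441) + integral(12, 0.692441, 1)
       = 17.33*0.692441^2/2 + 12*(1 - 0.692441)
       = 4.154645 + 3.69071
       = 7.845355
Step 3: As n -> infinity, f_n increases to f, so by MCT integral(f_n) -> integral(f) = 17.33/2 = 8.665.
Convergence: integral(f_12) = 7.845355 -> 8.665 as n -> infinity


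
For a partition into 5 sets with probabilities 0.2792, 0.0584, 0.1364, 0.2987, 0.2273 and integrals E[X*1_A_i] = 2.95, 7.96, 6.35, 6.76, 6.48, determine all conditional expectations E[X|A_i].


For each cell A_i: E[X|A_i] = E[X*1_A_i] / P(A_i)
Step 1: E[X|A_1] = 2.95 / 0.2792 = 10.565903
Step 2: E[X|A_2] = 7.96 / 0.0584 = 136.30137
Step 3: E[X|A_3] = 6.35 / 0.1364 = 46.554252
Step 4: E[X|A_4] = 6.76 / 0.2987 = 22.631403
Step 5: E[X|A_5] = 6.48 / 0.2273 = 28.508579
Verification: E[X] = sum E[X*1_A_i] = 2.95 + 7.96 + 6.35 + 6.76 + 6.48 = 30.5


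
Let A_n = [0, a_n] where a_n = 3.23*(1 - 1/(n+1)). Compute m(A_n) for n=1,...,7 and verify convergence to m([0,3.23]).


By continuity of measure from below: if A_n increases to A, then m(A_n) -> m(A).
Here A = [0, 3.23], so m(A) = 3.23
Step 1: a_1 = 3.23*(1 - 1/2) = 1.615, m(A_1) = 1.615
Step 2: a_2 = 3.23*(1 - 1/3) = 2.1533, m(A_2) = 2.1533
Step 3: a_3 = 3.23*(1 - 1/4) = 2.4225, m(A_3) = 2.4225
Step 4: a_4 = 3.23*(1 - 1/5) = 2.584, m(A_4) = 2.584
Step 5: a_5 = 3.23*(1 - 1/6) = 2.6917, m(A_5) = 2.6917
Step 6: a_6 = 3.23*(1 - 1/7) = 2.7686, m(A_6) = 2.7686
Step 7: a_7 = 3.23*(1 - 1/8) = 2.8262, m(A_7) = 2.8262
Limit: m(A_n) -> m([0,3.23]) = 3.23


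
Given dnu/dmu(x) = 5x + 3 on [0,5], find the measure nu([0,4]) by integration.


nu(A) = integral_A (dnu/dmu) dmu = integral_0^4 (5x + 3) dx
Step 1: Antiderivative F(x) = (5/2)x^2 + 3x
Step 2: F(4) = (5/2)*4^2 + 3*4 = 40 + 12 = 52
Step 3: F(0) = (5/2)*0^2 + 3*0 = 0.0 + 0 = 0.0
Step 4: nu([0,4]) = F(4) - F(0) = 52 - 0.0 = 52


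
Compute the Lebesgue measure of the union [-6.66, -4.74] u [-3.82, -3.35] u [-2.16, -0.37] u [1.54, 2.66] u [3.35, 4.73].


For pairwise disjoint intervals, m(union) = sum of lengths.
= (-4.74 - -6.66) + (-3.35 - -3.82) + (-0.37 - -2.16) + (2.66 - 1.54) + (4.73 - 3.35)
= 1.92 + 0.47 + 1.79 + 1.12 + 1.38
= 6.68


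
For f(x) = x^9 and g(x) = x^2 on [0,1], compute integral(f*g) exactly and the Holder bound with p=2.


Step 1: Exact integral of f*g = integral(x^11, 0, 1) = 1/12
     = 0.083333
Step 2: Holder bound with p=2, q=2:
  ||f||_p = (integral x^18 dx)^(1/2) = (1/19)^(1/2) = 0.229416
  ||g||_q = (integral x^4 dx)^(1/2) = (1/5)^(1/2) = 0.447214
Step 3: Holder bound = ||f||_p * ||g||_q = 0.229416 * 0.447214 = 0.102598
Verification: 0.083333 <= 0.102598 (Holder holds)


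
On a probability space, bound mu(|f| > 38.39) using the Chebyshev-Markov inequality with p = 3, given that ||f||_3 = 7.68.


Chebyshev/Markov inequality: mu(|f| > eps) <= (||f||_p / eps)^p
Step 1: ||f||_3 / eps = 7.68 / 38.39 = 0.200052
Step 2: Raise to power p = 3:
  (0.200052)^3 = 0.008006
Step 3: Therefore mu(|f| > 38.39) <= 0.008006


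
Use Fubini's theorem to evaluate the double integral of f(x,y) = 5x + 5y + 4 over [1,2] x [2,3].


By Fubini, integrate in x first, then y.
Step 1: Fix y, integrate over x in [1,2]:
  integral(5x + 5y + 4, x=1..2)
  = 5*(2^2 - 1^2)/2 + (5y + 4)*(2 - 1)
  = 7.5 + (5y + 4)*1
  = 7.5 + 5y + 4
  = 11.5 + 5y
Step 2: Integrate over y in [2,3]:
  integral(11.5 + 5y, y=2..3)
  = 11.5*1 + 5*(3^2 - 2^2)/2
  = 11.5 + 12.5
  = 24


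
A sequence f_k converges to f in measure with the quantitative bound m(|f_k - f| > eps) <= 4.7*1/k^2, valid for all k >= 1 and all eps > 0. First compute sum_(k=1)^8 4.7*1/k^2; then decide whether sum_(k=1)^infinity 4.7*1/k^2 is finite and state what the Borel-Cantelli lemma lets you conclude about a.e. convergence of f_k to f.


Step 1: List the terms 4.7*1/k^2 for k = 1 to 8:
  k=1: 4.7
  k=2: 1.175
  k=3: 0.522222
  k=4: 0.29375
  k=5: 0.188
  k=6: 0.130556
  k=7: 0.095918
  k=8: 0.073438
Step 2: Partial sum = 4.7 + 1.175 + 0.522222 + 0.29375 + 0.188 + 0.130556 + 0.095918 + 0.073438
     = 7.178884
Step 3: The full series sum_(k>=1) 4.7*1/k^2 converges (p-series with p = 2 > 1; a constant multiple of a convergent series converges).
Step 4: Fix eps > 0. Since sum_k m(|f_k - f| > eps) < infinity, the Borel-Cantelli lemma gives
        m(limsup_k {|f_k - f| > eps}) = 0, i.e. for a.e. x, |f_k(x) - f(x)| <= eps for all large k.
        Applying this with eps = 1/j for j = 1, 2, ... and intersecting the countably many full-measure sets,
        for a.e. x we get limsup_k |f_k(x) - f(x)| <= 1/j for every j, hence f_k -> f almost everywhere.
Conclusion: series converges; Borel-Cantelli yields f_k -> f a.e.


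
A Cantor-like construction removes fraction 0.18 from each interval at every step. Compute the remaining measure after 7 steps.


Step 1: At each step, fraction remaining = 1 - 0.18 = 0.82
Step 2: After 7 steps, measure = (0.82)^7
Result = 0.249285


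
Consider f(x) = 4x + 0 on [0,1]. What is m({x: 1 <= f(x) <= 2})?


f^(-1)([1, 2]) = {x : 1 <= 4x + 0 <= 2}
Solving: (1 - 0)/4 <= x <= (2 - 0)/4
= [0.25, 0.5]
Intersecting with [0,1]: [0.25, 0.5]
Measure = 0.5 - 0.25 = 0.25


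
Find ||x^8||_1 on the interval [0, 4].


Step 1: ||f||_1 = (integral_0^4 |x^8|^1 dx)^(1/1)
     = (integral_0^4 x^8 dx)^(1/1)
Step 2: integral_0^4 x^8 dx = [x^9/(9)] from 0 to 4 = 4^9/9
     = 262144/9 = 29127.111111
Step 3: ||f||_1 = (29127.111111)^(1/1) = 29127.111111


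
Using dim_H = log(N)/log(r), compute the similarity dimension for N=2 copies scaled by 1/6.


For a self-similar set with N copies scaled by 1/r:
dim_H = log(N)/log(r) = log(2)/log(6)
= 0.693147/1.791759
= 0.386853


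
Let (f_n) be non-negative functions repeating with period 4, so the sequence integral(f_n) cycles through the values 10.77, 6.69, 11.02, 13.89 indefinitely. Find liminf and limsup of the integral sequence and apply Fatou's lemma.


The sequence (integral(f_n)) is periodic with period 4, repeating the values 10.77, 6.69, 11.02, 13.89 indefinitely.
Step 1: For a periodic sequence, every tail (a_m, a_(m+1), ...) contains all 4 period values infinitely often.
Step 2: Hence inf of every tail = min of the period values = min(10.77, 6.69, 11.02, 13.89) = 6.69.
        liminf_n integral(f_n) = sup over m of (inf of tail from m) = 6.69.
Step 3: Similarly sup of every tail = max of the period values = 13.89.
        limsup_n integral(f_n) = 13.89.
Step 4: Fatou's lemma: integral(liminf_n f_n) <= liminf_n integral(f_n) = 6.69.
        So the integral of the pointwise liminf is at most 6.69.


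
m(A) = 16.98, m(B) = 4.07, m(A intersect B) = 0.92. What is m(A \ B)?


m(A \ B) = m(A) - m(A n B)
= 16.98 - 0.92
= 16.06


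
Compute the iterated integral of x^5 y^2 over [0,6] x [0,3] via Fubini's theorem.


By Fubini's theorem, the double integral factors as a product of single integrals:
Step 1: integral_0^6 x^5 dx = [x^6/6] from 0 to 6
     = 6^6/6 = 7776
Step 2: integral_0^3 y^2 dy = [y^3/3] from 0 to 3
     = 3^3/3 = 9
Step 3: Double integral = 7776 * 9 = 69984


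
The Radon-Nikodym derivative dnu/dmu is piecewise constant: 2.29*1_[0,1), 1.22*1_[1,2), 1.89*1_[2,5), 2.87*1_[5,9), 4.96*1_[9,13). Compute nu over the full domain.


Integrate each piece of the Radon-Nikodym derivative:
Step 1: integral_0^1 2.29 dx = 2.29*(1-0) = 2.29*1 = 2.29
Step 2: integral_1^2 1.22 dx = 1.22*(2-1) = 1.22*1 = 1.22
Step 3: integral_2^5 1.89 dx = 1.89*(5-2) = 1.89*3 = 5.67
Step 4: integral_5^9 2.87 dx = 2.87*(9-5) = 2.87*4 = 11.48
Step 5: integral_9^13 4.96 dx = 4.96*(13-9) = 4.96*4 = 19.84
Total: 2.29 + 1.22 + 5.67 + 11.48 + 19.84 = 40.5


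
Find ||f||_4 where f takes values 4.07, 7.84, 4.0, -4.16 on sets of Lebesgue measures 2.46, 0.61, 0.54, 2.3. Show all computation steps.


Step 1: Compute |f_i|^4 for each value:
  |4.07|^4 = 274.395912
  |7.84|^4 = 3778.019983
  |4.0|^4 = 256
  |-4.16|^4 = 299.483791
Step 2: Multiply by measures and sum:
  274.395912 * 2.46 = 675.013944
  3778.019983 * 0.61 = 2304.59219
  256 * 0.54 = 138.24
  299.483791 * 2.3 = 688.81272
Sum = 675.013944 + 2304.59219 + 138.24 + 688.81272 = 3806.658854
Step 3: Take the p-th root:
||f||_4 = (3806.658854)^(1/4) = 7.854816


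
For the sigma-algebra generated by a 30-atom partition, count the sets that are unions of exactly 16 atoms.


Each element of F is a union of some subset of the 30 atoms.
Elements that are unions of exactly 16 atoms correspond to 16-element subsets of the 30 atoms.
Count = C(30, 16) = 30! / (16! * 14!) = 145422675.


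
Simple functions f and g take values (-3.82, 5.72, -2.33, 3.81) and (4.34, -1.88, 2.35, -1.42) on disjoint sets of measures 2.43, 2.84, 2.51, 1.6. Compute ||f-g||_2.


Step 1: Compute differences f_i - g_i:
  -3.82 - 4.34 = -8.16
  5.72 - -1.88 = 7.6
  -2.33 - 2.35 = -4.68
  3.81 - -1.42 = 5.23
Step 2: Compute |diff|^2 * measure for each set:
  |-8.16|^2 * 2.43 = 66.5856 * 2.43 = 161.803008
  |7.6|^2 * 2.84 = 57.76 * 2.84 = 164.0384
  |-4.68|^2 * 2.51 = 21.9024 * 2.51 = 54.975024
  |5.23|^2 * 1.6 = 27.3529 * 1.6 = 43.76464
Step 3: Sum = 424.581072
Step 4: ||f-g||_2 = (424.581072)^(1/2) = 20.605365


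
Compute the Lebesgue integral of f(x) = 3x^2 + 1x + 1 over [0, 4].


The Lebesgue integral of a Riemann-integrable function agrees with the Riemann integral.
Antiderivative F(x) = (3/3)x^3 + (1/2)x^2 + 1x
F(4) = (3/3)*4^3 + (1/2)*4^2 + 1*4
     = (3/3)*64 + (1/2)*16 + 1*4
     = 64 + 8 + 4
     = 76
F(0) = 0.0
Integral = F(4) - F(0) = 76 - 0.0 = 76


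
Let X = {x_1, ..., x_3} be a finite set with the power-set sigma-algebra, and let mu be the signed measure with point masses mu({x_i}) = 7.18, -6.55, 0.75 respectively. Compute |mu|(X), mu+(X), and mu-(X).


Step 1: Every measurable set is a union of atoms (the cells / points), so a Hahn decomposition is
  obtained by grouping atoms by sign: P = union of atoms with mu > 0, N = union of the remaining atoms.
  Atoms in P (indices): 1, 3;  atoms in N (indices): 2
  Positive values: 7.18, 0.75
  Negative values: -6.55
Step 2: mu+(X) = mu(P) = sum of positive atom values = 7.93
Step 3: mu-(X) = -mu(N) = sum of |negative atom values| = 6.55
Step 4: |mu|(X) = mu+(X) + mu-(X) = 7.93 + 6.55 = 14.48


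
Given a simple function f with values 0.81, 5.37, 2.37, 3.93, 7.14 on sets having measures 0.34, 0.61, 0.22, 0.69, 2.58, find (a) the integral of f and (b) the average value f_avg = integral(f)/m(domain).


Step 1: Integral = sum(value_i * measure_i)
= 0.81*0.34 + 5.37*0.61 + 2.37*0.22 + 3.93*0.69 + 7.14*2.58
= 0.2754 + 3.2757 + 0.5214 + 2.7117 + 18.4212
= 25.2054
Step 2: Total measure of domain = 0.34 + 0.61 + 0.22 + 0.69 + 2.58 = 4.44
Step 3: Average value = 25.2054 / 4.44 = 5.676892


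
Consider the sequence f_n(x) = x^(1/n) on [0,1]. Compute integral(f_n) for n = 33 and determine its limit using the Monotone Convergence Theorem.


At n = 33: f_33(x) = x^(1/33).
Step 1: integral(x^(1/33), 0, 1) = [x^(1/33+1) / (1/33+1)] from 0 to 1
     = 1 / (1/33 + 1) = 1 / ((33+1)/33) = 33/(33+1)
     = 33/34 = 0.970588
Step 2: As n -> infinity, f_n(x) = x^(1/n) -> 1 for x in (0,1], and f_n is increasing in n.
By MCT, lim_n integral(f_n) = integral(lim_n f_n) = integral(1, 0, 1) = 1.
Step 3: Verify convergence: 33/34 = 0.970588 -> 1


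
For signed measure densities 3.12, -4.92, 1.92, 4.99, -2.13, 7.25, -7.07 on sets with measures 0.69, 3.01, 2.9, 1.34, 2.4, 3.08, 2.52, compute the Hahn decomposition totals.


Step 1: Compute signed measure on each set:
  Set 1: 3.12 * 0.69 = 2.1528
  Set 2: -4.92 * 3.01 = -14.8092
  Set 3: 1.92 * 2.9 = 5.568
  Set 4: 4.99 * 1.34 = 6.6866
  Set 5: -2.13 * 2.4 = -5.112
  Set 6: 7.25 * 3.08 = 22.33
  Set 7: -7.07 * 2.52 = -17.8164
Step 2: Total signed measure = (2.1528) + (-14.8092) + (5.568) + (6.6866) + (-5.112) + (22.33) + (-17.8164)
     = -1.0002
Step 3: Positive part mu+(X) = sum of positive contributions = 36.7374
Step 4: Negative part mu-(X) = |sum of negative contributions| = 37.7376


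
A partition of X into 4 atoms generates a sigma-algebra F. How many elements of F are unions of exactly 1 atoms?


Each element of F is a union of some subset of the 4 atoms.
Elements that are unions of exactly 1 atoms correspond to 1-element subsets of the 4 atoms.
Count = C(4, 1) = 4! / (1! * 3!) = 4.


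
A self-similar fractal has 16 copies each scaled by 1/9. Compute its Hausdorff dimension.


For a self-similar set with N copies scaled by 1/r:
dim_H = log(N)/log(r) = log(16)/log(9)
= 2.772589/2.197225
= 1.26186


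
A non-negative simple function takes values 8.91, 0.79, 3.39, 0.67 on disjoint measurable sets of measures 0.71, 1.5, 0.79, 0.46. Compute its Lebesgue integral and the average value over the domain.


Step 1: Integral = sum(value_i * measure_i)
= 8.91*0.71 + 0.79*1.5 + 3.39*0.79 + 0.67*0.46
= 6.3261 + 1.185 + 2.6781 + 0.3082
= 10.4974
Step 2: Total measure of domain = 0.71 + 1.5 + 0.79 + 0.46 = 3.46
Step 3: Average value = 10.4974 / 3.46 = 3.033931


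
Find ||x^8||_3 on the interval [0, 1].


Step 1: ||f||_3 = (integral_0^1 |x^8|^3 dx)^(1/3)
     = (integral_0^1 x^24 dx)^(1/3)
Step 2: integral_0^1 x^24 dx = [x^25/(25)] from 0 to 1 = 1^25/25
     = 1/25 = 0.04
Step 3: ||f||_3 = (0.04)^(1/3) = 0.341995


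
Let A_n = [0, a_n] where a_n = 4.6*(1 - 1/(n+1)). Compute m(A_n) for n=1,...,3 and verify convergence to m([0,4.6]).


By continuity of measure from below: if A_n increases to A, then m(A_n) -> m(A).
Here A = [0, 4.6], so m(A) = 4.6
Step 1: a_1 = 4.6*(1 - 1/2) = 2.3, m(A_1) = 2.3
Step 2: a_2 = 4.6*(1 - 1/3) = 3.0667, m(A_2) = 3.0667
Step 3: a_3 = 4.6*(1 - 1/4) = 3.45, m(A_3) = 3.45
Limit: m(A_n) -> m([0,4.6]) = 4.6


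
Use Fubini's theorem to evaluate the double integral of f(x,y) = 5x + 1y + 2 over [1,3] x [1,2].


By Fubini, integrate in x first, then y.
Step 1: Fix y, integrate over x in [1,3]:
  integral(5x + 1y + 2, x=1..3)
  = 5*(3^2 - 1^2)/2 + (1y + 2)*(3 - 1)
  = 20 + (1y + 2)*2
  = 20 + 2y + 4
  = 24 + 2y
Step 2: Integrate over y in [1,2]:
  integral(24 + 2y, y=1..2)
  = 24*1 + 2*(2^2 - 1^2)/2
  = 24 + 3
  = 27


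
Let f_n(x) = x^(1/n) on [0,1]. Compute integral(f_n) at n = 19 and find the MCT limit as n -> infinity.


At n = 19: f_19(x) = x^(1/19).
Step 1: integral(x^(1/19), 0, 1) = [x^(1/19+1) / (1/19+1)] from 0 to 1
     = 1 / (1/19 + 1) = 1 / ((19+1)/19) = 19/(19+1)
     = 19/20 = 0.95
Step 2: As n -> infinity, f_n(x) = x^(1/n) -> 1 for x in (0,1], and f_n is increasing in n.
By MCT, lim_n integral(f_n) = integral(lim_n f_n) = integral(1, 0, 1) = 1.
Step 3: Verify convergence: 19/20 = 0.95 -> 1


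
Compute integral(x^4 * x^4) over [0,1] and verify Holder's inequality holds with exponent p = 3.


Step 1: Exact integral of f*g = integral(x^8, 0, 1) = 1/9
     = 0.111111
Step 2: Holder bound with p=3, q=1.5:
  ||f||_p = (integral x^12 dx)^(1/3) = (1/13)^(1/3) = 0.42529
  ||g||_q = (integral x^6 dx)^(1/1.5) = (1/7)^(1/1.5) = 0.273276
Step 3: Holder bound = ||f||_p * ||g||_q = 0.42529 * 0.273276 = 0.116222
Verification: 0.111111 <= 0.116222 (Holder holds)


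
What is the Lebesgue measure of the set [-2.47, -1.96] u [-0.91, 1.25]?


For pairwise disjoint intervals, m(union) = sum of lengths.
= (-1.96 - -2.47) + (1.25 - -0.91)
= 0.51 + 2.16
= 2.67


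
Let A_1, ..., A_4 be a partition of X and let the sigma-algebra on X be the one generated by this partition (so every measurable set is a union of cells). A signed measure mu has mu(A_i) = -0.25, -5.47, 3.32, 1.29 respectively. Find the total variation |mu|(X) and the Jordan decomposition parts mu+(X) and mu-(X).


Step 1: Every measurable set is a union of atoms (the cells / points), so a Hahn decomposition is
  obtained by grouping atoms by sign: P = union of atoms with mu > 0, N = union of the remaining atoms.
  Atoms in P (indices): 3, 4;  atoms in N (indices): 1, 2
  Positive values: 3.32, 1.29
  Negative values: -0.25, -5.47
Step 2: mu+(X) = mu(P) = sum of positive atom values = 4.61
Step 3: mu-(X) = -mu(N) = sum of |negative atom values| = 5.72
Step 4: |mu|(X) = mu+(X) + mu-(X) = 4.61 + 5.72 = 10.33


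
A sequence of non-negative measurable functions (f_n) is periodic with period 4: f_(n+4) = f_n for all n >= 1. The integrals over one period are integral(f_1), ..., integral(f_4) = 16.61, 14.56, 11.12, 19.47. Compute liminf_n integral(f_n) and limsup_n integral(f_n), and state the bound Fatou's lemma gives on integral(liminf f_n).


The sequence (integral(f_n)) is periodic with period 4, repeating the values 16.61, 14.56, 11.12, 19.47 indefinitely.
Step 1: For a periodic sequence, every tail (a_m, a_(m+1), ...) contains all 4 period values infinitely often.
Step 2: Hence inf of every tail = min of the period values = min(16.61, 14.56, 11.12, 19.47) = 11.12.
        liminf_n integral(f_n) = sup over m of (inf of tail from m) = 11.12.
Step 3: Similarly sup of every tail = max of the period values = 19.47.
        limsup_n integral(f_n) = 19.47.
Step 4: Fatou's lemma: integral(liminf_n f_n) <= liminf_n integral(f_n) = 11.12.
        So the integral of the pointwise liminf is at most 11.12.


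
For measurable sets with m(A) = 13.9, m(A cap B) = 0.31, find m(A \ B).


m(A \ B) = m(A) - m(A n B)
= 13.9 - 0.31
= 13.59


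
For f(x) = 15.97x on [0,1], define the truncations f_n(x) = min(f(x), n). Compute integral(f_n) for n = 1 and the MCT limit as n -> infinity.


f(x) = 15.97x on [0,1]; f_n(x) = min(15.97x, n). At n = 1:
Step 1: f(x) reaches 1 at x = 1/15.97 = 0.062617
Step 2: integral(f_1) = integral(15.97x, 0, 0.062617) + integral(1, 0.062617, 1)
       = 15.97*0.062617^2/2 + 1*(1 - 0.062617)
       = 0.031309 + 0.937383
       = 0.968691
Step 3: As n -> infinity, f_n increases to f, so by MCT integral(f_n) -> integral(f) = 15.97/2 = 7.985.
Convergence: integral(f_1) = 0.968691 -> 7.985 as n -> infinity


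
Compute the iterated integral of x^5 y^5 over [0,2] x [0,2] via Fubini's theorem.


By Fubini's theorem, the double integral factors as a product of single integrals:
Step 1: integral_0^2 x^5 dx = [x^6/6] from 0 to 2
     = 2^6/6 = 10.666667
Step 2: integral_0^2 y^5 dy = [y^6/6] from 0 to 2
     = 2^6/6 = 10.666667
Step 3: Double integral = 10.666667 * 10.666667 = 113.777778


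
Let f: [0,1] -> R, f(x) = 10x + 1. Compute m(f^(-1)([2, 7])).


f^(-1)([2, 7]) = {x : 2 <= 10x + 1 <= 7}
Solving: (2 - 1)/10 <= x <= (7 - 1)/10
= [0.1, 0.6]
Intersecting with [0,1]: [0.1, 0.6]
Measure = 0.6 - 0.1 = 0.5


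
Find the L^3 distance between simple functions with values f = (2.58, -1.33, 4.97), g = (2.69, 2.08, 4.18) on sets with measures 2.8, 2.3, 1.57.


Step 1: Compute differences f_i - g_i:
  2.58 - 2.69 = -0.11
  -1.33 - 2.08 = -3.41
  4.97 - 4.18 = 0.79
Step 2: Compute |diff|^3 * measure for each set:
  |-0.11|^3 * 2.8 = 0.001331 * 2.8 = 0.003727
  |-3.41|^3 * 2.3 = 39.651821 * 2.3 = 91.199188
  |0.79|^3 * 1.57 = 0.493039 * 1.57 = 0.774071
Step 3: Sum = 91.976986
Step 4: ||f-g||_3 = (91.976986)^(1/3) = 4.513981


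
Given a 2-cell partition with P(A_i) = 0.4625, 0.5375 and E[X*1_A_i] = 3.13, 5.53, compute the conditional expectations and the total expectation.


For each cell A_i: E[X|A_i] = E[X*1_A_i] / P(A_i)
Step 1: E[X|A_1] = 3.13 / 0.4625 = 6.767568
Step 2: E[X|A_2] = 5.53 / 0.5375 = 10.288372
Verification: E[X] = sum E[X*1_A_i] = 3.13 + 5.53 = 8.66


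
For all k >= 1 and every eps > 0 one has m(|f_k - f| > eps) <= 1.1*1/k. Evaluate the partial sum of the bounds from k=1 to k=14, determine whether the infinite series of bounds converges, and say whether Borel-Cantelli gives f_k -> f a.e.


Step 1: List the terms 1.1*1/k for k = 1 to 14:
  k=1: 1.1
  k=2: 0.55
  k=3: 0.366667
  k=4: 0.275
  k=5: 0.22
  k=6: 0.183333
  k=7: 0.157143
  k=8: 0.1375
  k=9: 0.122222
  k=10: 0.11
  k=11: 0.1
  k=12: 0.091667
  k=13: 0.084615
  k=14: 0.078571
Step 2: Partial sum = 1.1 + 0.55 + 0.366667 + 0.275 + 0.22 + 0.183333 + 0.157143 + 0.1375 + 0.122222 + 0.11 + 0.1 + 0.091667 + 0.084615 + 0.078571
     = 3.576719
Step 3: The full series sum_(k>=1) 1.1*1/k diverges (harmonic series, p = 1; a nonzero constant multiple of a divergent series diverges).
Step 4: The (first) Borel-Cantelli lemma requires a summable sequence of measures, so it does not apply here;
        from this bound alone no conclusion about a.e. convergence can be drawn (convergence in measure still
        gives an a.e.-convergent subsequence, but not a.e. convergence of the whole sequence).
Conclusion: series diverges; Borel-Cantelli is inconclusive about a.e. convergence of f_k.


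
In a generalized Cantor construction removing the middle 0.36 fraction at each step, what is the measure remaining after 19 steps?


Step 1: At each step, fraction remaining = 1 - 0.36 = 0.64
Step 2: After 19 steps, measure = (0.64)^19
Result = 2.076919e-04


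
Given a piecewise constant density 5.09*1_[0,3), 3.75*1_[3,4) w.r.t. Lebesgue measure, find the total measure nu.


Integrate each piece of the Radon-Nikodym derivative:
Step 1: integral_0^3 5.09 dx = 5.09*(3-0) = 5.09*3 = 15.27
Step 2: integral_3^4 3.75 dx = 3.75*(4-3) = 3.75*1 = 3.75
Total: 15.27 + 3.75 = 19.02


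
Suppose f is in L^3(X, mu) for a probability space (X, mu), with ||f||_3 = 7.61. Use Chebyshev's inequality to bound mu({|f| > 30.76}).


Chebyshev/Markov inequality: mu(|f| > eps) <= (||f||_p / eps)^p
Step 1: ||f||_3 / eps = 7.61 / 30.76 = 0.247399
Step 2: Raise to power p = 3:
  (0.247399)^3 = 0.015142
Step 3: Therefore mu(|f| > 30.76) <= 0.015142


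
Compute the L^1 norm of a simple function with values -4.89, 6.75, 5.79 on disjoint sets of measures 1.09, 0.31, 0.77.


Step 1: Compute |f_i|^1 for each value:
  |-4.89|^1 = 4.89
  |6.75|^1 = 6.75
  |5.79|^1 = 5.79
Step 2: Multiply by measures and sum:
  4.89 * 1.09 = 5.3301
  6.75 * 0.31 = 2.0925
  5.79 * 0.77 = 4.4583
Sum = 5.3301 + 2.0925 + 4.4583 = 11.8809
Step 3: Take the p-th root:
||f||_1 = (11.8809)^(1/1) = 11.8809


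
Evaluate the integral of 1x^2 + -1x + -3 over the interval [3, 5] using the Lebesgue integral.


The Lebesgue integral of a Riemann-integrable function agrees with the Riemann integral.
Antiderivative F(x) = (1/3)x^3 + (-1/2)x^2 + -3x
F(5) = (1/3)*5^3 + (-1/2)*5^2 + -3*5
     = (1/3)*125 + (-1/2)*25 + -3*5
     = 41.666667 + -12.5 + -15
     = 14.166667
F(3) = -4.5
Integral = F(5) - F(3) = 14.166667 - -4.5 = 18.666667


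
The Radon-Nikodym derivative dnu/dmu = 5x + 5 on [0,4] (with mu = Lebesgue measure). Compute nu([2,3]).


nu(A) = integral_A (dnu/dmu) dmu = integral_2^3 (5x + 5) dx
Step 1: Antiderivative F(x) = (5/2)x^2 + 5x
Step 2: F(3) = (5/2)*3^2 + 5*3 = 22.5 + 15 = 37.5
Step 3: F(2) = (5/2)*2^2 + 5*2 = 10 + 10 = 20
Step 4: nu([2,3]) = F(3) - F(2) = 37.5 - 20 = 17.5


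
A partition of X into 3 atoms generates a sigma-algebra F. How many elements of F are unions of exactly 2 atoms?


Each element of F is a union of some subset of the 3 atoms.
Elements that are unions of exactly 2 atoms correspond to 2-element subsets of the 3 atoms.
Count = C(3, 2) = 3! / (2! * 1!) = 3.


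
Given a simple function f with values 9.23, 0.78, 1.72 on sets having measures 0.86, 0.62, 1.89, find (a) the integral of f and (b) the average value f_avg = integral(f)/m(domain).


Step 1: Integral = sum(value_i * measure_i)
= 9.23*0.86 + 0.78*0.62 + 1.72*1.89
= 7.9378 + 0.4836 + 3.2508
= 11.6722
Step 2: Total measure of domain = 0.86 + 0.62 + 1.89 = 3.37
Step 3: Average value = 11.6722 / 3.37 = 3.463561


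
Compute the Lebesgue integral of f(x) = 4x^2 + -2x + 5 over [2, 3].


The Lebesgue integral of a Riemann-integrable function agrees with the Riemann integral.
Antiderivative F(x) = (4/3)x^3 + (-2/2)x^2 + 5x
F(3) = (4/3)*3^3 + (-2/2)*3^2 + 5*3
     = (4/3)*27 + (-2/2)*9 + 5*3
     = 36 + -9 + 15
     = 42
F(2) = 16.666667
Integral = F(3) - F(2) = 42 - 16.666667 = 25.333333


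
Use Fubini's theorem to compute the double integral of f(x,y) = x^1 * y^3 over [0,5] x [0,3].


By Fubini's theorem, the double integral factors as a product of single integrals:
Step 1: integral_0^5 x^1 dx = [x^2/2] from 0 to 5
     = 5^2/2 = 12.5
Step 2: integral_0^3 y^3 dy = [y^4/4] from 0 to 3
     = 3^4/4 = 20.25
Step 3: Double integral = 12.5 * 20.25 = 253.125


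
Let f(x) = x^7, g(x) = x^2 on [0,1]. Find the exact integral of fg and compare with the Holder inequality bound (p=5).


Step 1: Exact integral of f*g = integral(x^9, 0, 1) = 1/10
     = 0.1
Step 2: Holder bound with p=5, q=1.25:
  ||f||_p = (integral x^35 dx)^(1/5) = (1/36)^(1/5) = 0.488359
  ||g||_q = (integral x^2.5 dx)^(1/1.25) = (1/3.5)^(1/1.25) = 0.367067
Step 3: Holder bound = ||f||_p * ||g||_q = 0.488359 * 0.367067 = 0.179261
Verification: 0.1 <= 0.179261 (Holder holds)


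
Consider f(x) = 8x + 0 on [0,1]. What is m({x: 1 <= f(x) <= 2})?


f^(-1)([1, 2]) = {x : 1 <= 8x + 0 <= 2}
Solving: (1 - 0)/8 <= x <= (2 - 0)/8
= [0.125, 0.25]
Intersecting with [0,1]: [0.125, 0.25]
Measure = 0.25 - 0.125 = 0.125


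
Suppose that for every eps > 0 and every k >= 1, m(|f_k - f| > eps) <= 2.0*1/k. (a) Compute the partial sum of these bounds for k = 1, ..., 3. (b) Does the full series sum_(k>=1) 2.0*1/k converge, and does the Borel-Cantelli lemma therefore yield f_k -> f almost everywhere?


Step 1: List the terms 2.0*1/k for k = 1 to 3:
  k=1: 2
  k=2: 1
  k=3: 0.666667
Step 2: Partial sum = 2 + 1 + 0.666667
     = 3.666667
Step 3: The full series sum_(k>=1) 2.0*1/k diverges (harmonic series, p = 1; a nonzero constant multiple of a divergent series diverges).
Step 4: The (first) Borel-Cantelli lemma requires a summable sequence of measures, so it does not apply here;
        from this bound alone no conclusion about a.e. convergence can be drawn (convergence in measure still
        gives an a.e.-convergent subsequence, but not a.e. convergence of the whole sequence).
Conclusion: series diverges; Borel-Cantelli is inconclusive about a.e. convergence of f_k.


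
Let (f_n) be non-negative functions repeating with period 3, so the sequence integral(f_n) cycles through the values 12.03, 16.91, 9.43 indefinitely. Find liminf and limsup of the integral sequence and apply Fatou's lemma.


The sequence (integral(f_n)) is periodic with period 3, repeating the values 12.03, 16.91, 9.43 indefinitely.
Step 1: For a periodic sequence, every tail (a_m, a_(m+1), ...) contains all 3 period values infinitely often.
Step 2: Hence inf of every tail = min of the period values = min(12.03, 16.91, 9.43) = 9.43.
        liminf_n integral(f_n) = sup over m of (inf of tail from m) = 9.43.
Step 3: Similarly sup of every tail = max of the period values = 16.91.
        limsup_n integral(f_n) = 16.91.
Step 4: Fatou's lemma: integral(liminf_n f_n) <= liminf_n integral(f_n) = 9.43.
        So the integral of the pointwise liminf is at most 9.43.


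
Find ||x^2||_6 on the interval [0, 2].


Step 1: ||f||_6 = (integral_0^2 |x^2|^6 dx)^(1/6)
     = (integral_0^2 x^12 dx)^(1/6)
Step 2: integral_0^2 x^12 dx = [x^13/(13)] from 0 to 2 = 2^13/13
     = 8192/13 = 630.153846
Step 3: ||f||_6 = (630.153846)^(1/6) = 2.928023


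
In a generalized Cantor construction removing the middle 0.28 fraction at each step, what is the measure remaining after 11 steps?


Step 1: At each step, fraction remaining = 1 - 0.28 = 0.72
Step 2: After 11 steps, measure = (0.72)^11
Result = 0.026956


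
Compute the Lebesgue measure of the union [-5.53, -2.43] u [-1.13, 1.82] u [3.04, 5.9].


For pairwise disjoint intervals, m(union) = sum of lengths.
= (-2.43 - -5.53) + (1.82 - -1.13) + (5.9 - 3.04)
= 3.1 + 2.95 + 2.86
= 8.91


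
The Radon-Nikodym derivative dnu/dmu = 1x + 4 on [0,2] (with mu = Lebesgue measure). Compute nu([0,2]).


nu(A) = integral_A (dnu/dmu) dmu = integral_0^2 (1x + 4) dx
Step 1: Antiderivative F(x) = (1/2)x^2 + 4x
Step 2: F(2) = (1/2)*2^2 + 4*2 = 2 + 8 = 10
Step 3: F(0) = (1/2)*0^2 + 4*0 = 0.0 + 0 = 0.0
Step 4: nu([0,2]) = F(2) - F(0) = 10 - 0.0 = 10
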